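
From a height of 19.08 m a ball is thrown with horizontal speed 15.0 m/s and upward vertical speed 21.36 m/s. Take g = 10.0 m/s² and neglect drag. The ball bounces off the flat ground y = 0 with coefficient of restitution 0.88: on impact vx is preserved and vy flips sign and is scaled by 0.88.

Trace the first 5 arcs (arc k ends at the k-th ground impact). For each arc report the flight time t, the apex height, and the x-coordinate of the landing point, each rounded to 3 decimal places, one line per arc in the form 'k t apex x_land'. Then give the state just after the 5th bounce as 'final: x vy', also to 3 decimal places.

1 5.031 41.892 75.458
2 5.094 32.442 151.875
3 4.483 25.123 219.121
4 3.945 19.455 278.298
5 3.472 15.066 330.374
final: 330.374 15.276

Arc 1: start y=19.080, vy=21.360 → t=5.031, apex=41.892, x_land=75.458, impact vy=-28.946
  bounce: vy ← 0.88·28.946 = 25.472
Arc 2: start y=0.000, vy=25.472 → t=5.094, apex=32.442, x_land=151.875, impact vy=-25.472
  bounce: vy ← 0.88·25.472 = 22.415
Arc 3: start y=0.000, vy=22.415 → t=4.483, apex=25.123, x_land=219.121, impact vy=-22.415
  bounce: vy ← 0.88·22.415 = 19.726
Arc 4: start y=0.000, vy=19.726 → t=3.945, apex=19.455, x_land=278.298, impact vy=-19.726
  bounce: vy ← 0.88·19.726 = 17.359
Arc 5: start y=0.000, vy=17.359 → t=3.472, apex=15.066, x_land=330.374, impact vy=-17.359
  bounce: vy ← 0.88·17.359 = 15.276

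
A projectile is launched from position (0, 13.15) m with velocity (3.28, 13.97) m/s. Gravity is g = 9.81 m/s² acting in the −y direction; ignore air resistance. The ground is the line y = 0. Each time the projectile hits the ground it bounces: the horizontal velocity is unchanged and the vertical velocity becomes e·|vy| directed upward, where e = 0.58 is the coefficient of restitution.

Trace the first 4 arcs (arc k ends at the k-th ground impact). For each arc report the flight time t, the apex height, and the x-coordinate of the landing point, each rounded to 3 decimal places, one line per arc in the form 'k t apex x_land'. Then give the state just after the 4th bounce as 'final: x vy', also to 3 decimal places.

Arc 1: start y=13.150, vy=13.970 → t=3.594, apex=23.097, x_land=11.788, impact vy=-21.288
  bounce: vy ← 0.58·21.288 = 12.347
Arc 2: start y=0.000, vy=12.347 → t=2.517, apex=7.770, x_land=20.045, impact vy=-12.347
  bounce: vy ← 0.58·12.347 = 7.161
Arc 3: start y=0.000, vy=7.161 → t=1.460, apex=2.614, x_land=24.834, impact vy=-7.161
  bounce: vy ← 0.58·7.161 = 4.153
Arc 4: start y=0.000, vy=4.153 → t=0.847, apex=0.879, x_land=27.611, impact vy=-4.153
  bounce: vy ← 0.58·4.153 = 2.409

1 3.594 23.097 11.788
2 2.517 7.770 20.045
3 1.460 2.614 24.834
4 0.847 0.879 27.611
final: 27.611 2.409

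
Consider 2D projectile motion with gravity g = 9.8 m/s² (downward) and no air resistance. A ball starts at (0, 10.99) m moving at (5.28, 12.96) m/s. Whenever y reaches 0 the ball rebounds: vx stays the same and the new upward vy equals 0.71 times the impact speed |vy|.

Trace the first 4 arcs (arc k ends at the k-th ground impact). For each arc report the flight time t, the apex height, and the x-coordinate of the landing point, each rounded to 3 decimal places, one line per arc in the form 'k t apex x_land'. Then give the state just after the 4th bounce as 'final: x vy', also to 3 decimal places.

Arc 1: start y=10.990, vy=12.960 → t=3.320, apex=19.559, x_land=17.532, impact vy=-19.580
  bounce: vy ← 0.71·19.580 = 13.902
Arc 2: start y=0.000, vy=13.902 → t=2.837, apex=9.860, x_land=32.511, impact vy=-13.902
  bounce: vy ← 0.71·13.902 = 9.870
Arc 3: start y=0.000, vy=9.870 → t=2.014, apex=4.970, x_land=43.147, impact vy=-9.870
  bounce: vy ← 0.71·9.870 = 7.008
Arc 4: start y=0.000, vy=7.008 → t=1.430, apex=2.506, x_land=50.698, impact vy=-7.008
  bounce: vy ← 0.71·7.008 = 4.976

1 3.320 19.559 17.532
2 2.837 9.860 32.511
3 2.014 4.970 43.147
4 1.430 2.506 50.698
final: 50.698 4.976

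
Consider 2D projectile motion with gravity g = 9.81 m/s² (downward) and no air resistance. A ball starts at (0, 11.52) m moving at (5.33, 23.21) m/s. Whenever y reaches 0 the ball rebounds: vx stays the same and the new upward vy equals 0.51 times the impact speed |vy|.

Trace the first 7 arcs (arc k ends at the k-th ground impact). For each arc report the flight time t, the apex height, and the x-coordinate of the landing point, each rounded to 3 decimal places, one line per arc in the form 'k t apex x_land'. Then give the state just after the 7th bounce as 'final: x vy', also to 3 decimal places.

Arc 1: start y=11.520, vy=23.210 → t=5.185, apex=38.977, x_land=27.635, impact vy=-27.654
  bounce: vy ← 0.51·27.654 = 14.103
Arc 2: start y=0.000, vy=14.103 → t=2.875, apex=10.138, x_land=42.961, impact vy=-14.103
  bounce: vy ← 0.51·14.103 = 7.193
Arc 3: start y=0.000, vy=7.193 → t=1.466, apex=2.637, x_land=50.777, impact vy=-7.193
  bounce: vy ← 0.51·7.193 = 3.668
Arc 4: start y=0.000, vy=3.668 → t=0.748, apex=0.686, x_land=54.763, impact vy=-3.668
  bounce: vy ← 0.51·3.668 = 1.871
Arc 5: start y=0.000, vy=1.871 → t=0.381, apex=0.178, x_land=56.796, impact vy=-1.871
  bounce: vy ← 0.51·1.871 = 0.954
Arc 6: start y=0.000, vy=0.954 → t=0.195, apex=0.046, x_land=57.833, impact vy=-0.954
  bounce: vy ← 0.51·0.954 = 0.487
Arc 7: start y=0.000, vy=0.487 → t=0.099, apex=0.012, x_land=58.361, impact vy=-0.487
  bounce: vy ← 0.51·0.487 = 0.248

1 5.185 38.977 27.635
2 2.875 10.138 42.961
3 1.466 2.637 50.777
4 0.748 0.686 54.763
5 0.381 0.178 56.796
6 0.195 0.046 57.833
7 0.099 0.012 58.361
final: 58.361 0.248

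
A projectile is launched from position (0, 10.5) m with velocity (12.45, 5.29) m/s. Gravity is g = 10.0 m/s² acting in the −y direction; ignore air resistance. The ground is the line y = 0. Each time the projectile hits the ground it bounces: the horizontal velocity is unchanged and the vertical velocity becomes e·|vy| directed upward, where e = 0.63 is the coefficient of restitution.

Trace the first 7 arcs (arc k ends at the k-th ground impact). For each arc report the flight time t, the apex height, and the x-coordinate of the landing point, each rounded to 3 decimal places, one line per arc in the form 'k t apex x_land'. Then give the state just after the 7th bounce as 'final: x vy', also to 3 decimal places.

Arc 1: start y=10.500, vy=5.290 → t=2.072, apex=11.899, x_land=25.792, impact vy=-15.427
  bounce: vy ← 0.63·15.427 = 9.719
Arc 2: start y=0.000, vy=9.719 → t=1.944, apex=4.723, x_land=49.992, impact vy=-9.719
  bounce: vy ← 0.63·9.719 = 6.123
Arc 3: start y=0.000, vy=6.123 → t=1.225, apex=1.874, x_land=65.238, impact vy=-6.123
  bounce: vy ← 0.63·6.123 = 3.857
Arc 4: start y=0.000, vy=3.857 → t=0.771, apex=0.744, x_land=74.843, impact vy=-3.857
  bounce: vy ← 0.63·3.857 = 2.430
Arc 5: start y=0.000, vy=2.430 → t=0.486, apex=0.295, x_land=80.894, impact vy=-2.430
  bounce: vy ← 0.63·2.430 = 1.531
Arc 6: start y=0.000, vy=1.531 → t=0.306, apex=0.117, x_land=84.706, impact vy=-1.531
  bounce: vy ← 0.63·1.531 = 0.965
Arc 7: start y=0.000, vy=0.965 → t=0.193, apex=0.047, x_land=87.108, impact vy=-0.965
  bounce: vy ← 0.63·0.965 = 0.608

1 2.072 11.899 25.792
2 1.944 4.723 49.992
3 1.225 1.874 65.238
4 0.771 0.744 74.843
5 0.486 0.295 80.894
6 0.306 0.117 84.706
7 0.193 0.047 87.108
final: 87.108 0.608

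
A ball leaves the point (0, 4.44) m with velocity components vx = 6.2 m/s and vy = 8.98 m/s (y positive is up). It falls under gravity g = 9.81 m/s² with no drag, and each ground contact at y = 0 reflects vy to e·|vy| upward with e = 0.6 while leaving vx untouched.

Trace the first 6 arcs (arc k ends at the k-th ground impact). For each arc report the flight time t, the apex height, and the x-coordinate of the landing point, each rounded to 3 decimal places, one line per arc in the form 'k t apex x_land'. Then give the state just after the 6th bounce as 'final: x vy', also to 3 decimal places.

Arc 1: start y=4.440, vy=8.980 → t=2.236, apex=8.550, x_land=13.861, impact vy=-12.952
  bounce: vy ← 0.6·12.952 = 7.771
Arc 2: start y=0.000, vy=7.771 → t=1.584, apex=3.078, x_land=23.684, impact vy=-7.771
  bounce: vy ← 0.6·7.771 = 4.663
Arc 3: start y=0.000, vy=4.663 → t=0.951, apex=1.108, x_land=29.578, impact vy=-4.663
  bounce: vy ← 0.6·4.663 = 2.798
Arc 4: start y=0.000, vy=2.798 → t=0.570, apex=0.399, x_land=33.114, impact vy=-2.798
  bounce: vy ← 0.6·2.798 = 1.679
Arc 5: start y=0.000, vy=1.679 → t=0.342, apex=0.144, x_land=35.236, impact vy=-1.679
  bounce: vy ← 0.6·1.679 = 1.007
Arc 6: start y=0.000, vy=1.007 → t=0.205, apex=0.052, x_land=36.509, impact vy=-1.007
  bounce: vy ← 0.6·1.007 = 0.604

1 2.236 8.550 13.861
2 1.584 3.078 23.684
3 0.951 1.108 29.578
4 0.570 0.399 33.114
5 0.342 0.144 35.236
6 0.205 0.052 36.509
final: 36.509 0.604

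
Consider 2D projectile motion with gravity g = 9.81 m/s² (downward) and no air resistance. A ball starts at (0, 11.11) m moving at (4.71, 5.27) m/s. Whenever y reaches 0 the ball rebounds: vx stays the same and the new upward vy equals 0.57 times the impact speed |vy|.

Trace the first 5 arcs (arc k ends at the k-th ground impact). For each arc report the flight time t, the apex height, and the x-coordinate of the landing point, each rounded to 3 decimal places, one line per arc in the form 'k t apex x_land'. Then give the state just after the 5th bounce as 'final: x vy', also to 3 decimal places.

1 2.135 12.526 10.057
2 1.822 4.070 18.637
3 1.038 1.322 23.528
4 0.592 0.430 26.316
5 0.337 0.140 27.905
final: 27.905 0.943

Arc 1: start y=11.110, vy=5.270 → t=2.135, apex=12.526, x_land=10.057, impact vy=-15.676
  bounce: vy ← 0.57·15.676 = 8.936
Arc 2: start y=0.000, vy=8.936 → t=1.822, apex=4.070, x_land=18.637, impact vy=-8.936
  bounce: vy ← 0.57·8.936 = 5.093
Arc 3: start y=0.000, vy=5.093 → t=1.038, apex=1.322, x_land=23.528, impact vy=-5.093
  bounce: vy ← 0.57·5.093 = 2.903
Arc 4: start y=0.000, vy=2.903 → t=0.592, apex=0.430, x_land=26.316, impact vy=-2.903
  bounce: vy ← 0.57·2.903 = 1.655
Arc 5: start y=0.000, vy=1.655 → t=0.337, apex=0.140, x_land=27.905, impact vy=-1.655
  bounce: vy ← 0.57·1.655 = 0.943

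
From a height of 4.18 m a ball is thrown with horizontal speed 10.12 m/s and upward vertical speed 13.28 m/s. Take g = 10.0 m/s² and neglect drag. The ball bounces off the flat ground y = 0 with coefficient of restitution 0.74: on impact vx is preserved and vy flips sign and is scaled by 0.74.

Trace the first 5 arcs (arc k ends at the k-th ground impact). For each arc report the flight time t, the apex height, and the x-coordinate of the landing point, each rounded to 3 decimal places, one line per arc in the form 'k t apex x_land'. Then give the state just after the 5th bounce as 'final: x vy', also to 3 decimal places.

Arc 1: start y=4.180, vy=13.280 → t=2.940, apex=12.998, x_land=29.756, impact vy=-16.123
  bounce: vy ← 0.74·16.123 = 11.931
Arc 2: start y=0.000, vy=11.931 → t=2.386, apex=7.118, x_land=53.905, impact vy=-11.931
  bounce: vy ← 0.74·11.931 = 8.829
Arc 3: start y=0.000, vy=8.829 → t=1.766, apex=3.898, x_land=71.775, impact vy=-8.829
  bounce: vy ← 0.74·8.829 = 6.534
Arc 4: start y=0.000, vy=6.534 → t=1.307, apex=2.134, x_land=84.999, impact vy=-6.534
  bounce: vy ← 0.74·6.534 = 4.835
Arc 5: start y=0.000, vy=4.835 → t=0.967, apex=1.169, x_land=94.784, impact vy=-4.835
  bounce: vy ← 0.74·4.835 = 3.578

1 2.940 12.998 29.756
2 2.386 7.118 53.905
3 1.766 3.898 71.775
4 1.307 2.134 84.999
5 0.967 1.169 94.784
final: 94.784 3.578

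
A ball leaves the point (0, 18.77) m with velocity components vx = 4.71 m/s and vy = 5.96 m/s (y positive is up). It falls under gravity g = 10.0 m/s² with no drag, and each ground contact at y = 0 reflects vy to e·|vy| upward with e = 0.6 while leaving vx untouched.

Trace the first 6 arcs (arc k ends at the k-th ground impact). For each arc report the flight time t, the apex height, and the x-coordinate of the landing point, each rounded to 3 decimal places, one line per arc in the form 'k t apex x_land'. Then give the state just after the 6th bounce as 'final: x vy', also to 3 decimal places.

Arc 1: start y=18.770, vy=5.960 → t=2.623, apex=20.546, x_land=12.355, impact vy=-20.271
  bounce: vy ← 0.6·20.271 = 12.163
Arc 2: start y=0.000, vy=12.163 → t=2.433, apex=7.397, x_land=23.812, impact vy=-12.163
  bounce: vy ← 0.6·12.163 = 7.298
Arc 3: start y=0.000, vy=7.298 → t=1.460, apex=2.663, x_land=30.687, impact vy=-7.298
  bounce: vy ← 0.6·7.298 = 4.379
Arc 4: start y=0.000, vy=4.379 → t=0.876, apex=0.959, x_land=34.811, impact vy=-4.379
  bounce: vy ← 0.6·4.379 = 2.627
Arc 5: start y=0.000, vy=2.627 → t=0.525, apex=0.345, x_land=37.286, impact vy=-2.627
  bounce: vy ← 0.6·2.627 = 1.576
Arc 6: start y=0.000, vy=1.576 → t=0.315, apex=0.124, x_land=38.771, impact vy=-1.576
  bounce: vy ← 0.6·1.576 = 0.946

1 2.623 20.546 12.355
2 2.433 7.397 23.812
3 1.460 2.663 30.687
4 0.876 0.959 34.811
5 0.525 0.345 37.286
6 0.315 0.124 38.771
final: 38.771 0.946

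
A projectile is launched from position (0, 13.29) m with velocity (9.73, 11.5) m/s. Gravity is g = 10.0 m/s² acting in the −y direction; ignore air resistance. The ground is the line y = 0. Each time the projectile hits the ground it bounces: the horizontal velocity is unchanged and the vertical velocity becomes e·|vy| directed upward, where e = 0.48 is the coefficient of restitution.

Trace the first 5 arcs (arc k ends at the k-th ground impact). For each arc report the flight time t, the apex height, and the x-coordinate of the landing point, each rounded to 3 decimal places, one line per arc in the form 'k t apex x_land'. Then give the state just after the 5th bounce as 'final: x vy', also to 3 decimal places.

Arc 1: start y=13.290, vy=11.500 → t=3.145, apex=19.902, x_land=30.602, impact vy=-19.951
  bounce: vy ← 0.48·19.951 = 9.577
Arc 2: start y=0.000, vy=9.577 → t=1.915, apex=4.586, x_land=49.238, impact vy=-9.577
  bounce: vy ← 0.48·9.577 = 4.597
Arc 3: start y=0.000, vy=4.597 → t=0.919, apex=1.057, x_land=58.183, impact vy=-4.597
  bounce: vy ← 0.48·4.597 = 2.206
Arc 4: start y=0.000, vy=2.206 → t=0.441, apex=0.243, x_land=62.477, impact vy=-2.206
  bounce: vy ← 0.48·2.206 = 1.059
Arc 5: start y=0.000, vy=1.059 → t=0.212, apex=0.056, x_land=64.538, impact vy=-1.059
  bounce: vy ← 0.48·1.059 = 0.508

1 3.145 19.902 30.602
2 1.915 4.586 49.238
3 0.919 1.057 58.183
4 0.441 0.243 62.477
5 0.212 0.056 64.538
final: 64.538 0.508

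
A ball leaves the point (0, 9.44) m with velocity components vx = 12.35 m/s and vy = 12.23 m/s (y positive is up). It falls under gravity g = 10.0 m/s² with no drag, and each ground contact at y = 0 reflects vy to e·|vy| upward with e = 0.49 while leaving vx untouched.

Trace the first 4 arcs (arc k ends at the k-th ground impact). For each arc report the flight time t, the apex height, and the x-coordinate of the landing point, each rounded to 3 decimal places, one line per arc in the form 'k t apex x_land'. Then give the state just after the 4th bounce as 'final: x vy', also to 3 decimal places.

Arc 1: start y=9.440, vy=12.230 → t=3.062, apex=16.919, x_land=37.822, impact vy=-18.395
  bounce: vy ← 0.49·18.395 = 9.014
Arc 2: start y=0.000, vy=9.014 → t=1.803, apex=4.062, x_land=60.085, impact vy=-9.014
  bounce: vy ← 0.49·9.014 = 4.417
Arc 3: start y=0.000, vy=4.417 → t=0.883, apex=0.975, x_land=70.994, impact vy=-4.417
  bounce: vy ← 0.49·4.417 = 2.164
Arc 4: start y=0.000, vy=2.164 → t=0.433, apex=0.234, x_land=76.340, impact vy=-2.164
  bounce: vy ← 0.49·2.164 = 1.060

1 3.062 16.919 37.822
2 1.803 4.062 60.085
3 0.883 0.975 70.994
4 0.433 0.234 76.340
final: 76.340 1.060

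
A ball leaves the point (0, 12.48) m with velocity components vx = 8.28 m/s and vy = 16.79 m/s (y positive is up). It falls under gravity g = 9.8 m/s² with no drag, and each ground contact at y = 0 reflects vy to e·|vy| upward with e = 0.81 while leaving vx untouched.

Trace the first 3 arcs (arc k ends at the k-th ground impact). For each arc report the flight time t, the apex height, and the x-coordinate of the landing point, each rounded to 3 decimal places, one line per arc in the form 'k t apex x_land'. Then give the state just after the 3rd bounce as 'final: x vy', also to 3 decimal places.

1 4.055 26.863 33.573
2 3.793 17.625 64.980
3 3.072 11.564 90.419
final: 90.419 12.194

Arc 1: start y=12.480, vy=16.790 → t=4.055, apex=26.863, x_land=33.573, impact vy=-22.946
  bounce: vy ← 0.81·22.946 = 18.586
Arc 2: start y=0.000, vy=18.586 → t=3.793, apex=17.625, x_land=64.980, impact vy=-18.586
  bounce: vy ← 0.81·18.586 = 15.055
Arc 3: start y=0.000, vy=15.055 → t=3.072, apex=11.564, x_land=90.419, impact vy=-15.055
  bounce: vy ← 0.81·15.055 = 12.194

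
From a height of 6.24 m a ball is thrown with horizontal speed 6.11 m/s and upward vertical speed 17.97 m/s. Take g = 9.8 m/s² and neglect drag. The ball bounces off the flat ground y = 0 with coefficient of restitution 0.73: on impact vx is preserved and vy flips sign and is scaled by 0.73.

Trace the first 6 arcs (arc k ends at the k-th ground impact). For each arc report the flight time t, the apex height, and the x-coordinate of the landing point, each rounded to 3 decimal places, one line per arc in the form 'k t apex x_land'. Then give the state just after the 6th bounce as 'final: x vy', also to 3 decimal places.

Arc 1: start y=6.240, vy=17.970 → t=3.987, apex=22.716, x_land=24.359, impact vy=-21.100
  bounce: vy ← 0.73·21.100 = 15.403
Arc 2: start y=0.000, vy=15.403 → t=3.144, apex=12.105, x_land=43.566, impact vy=-15.403
  bounce: vy ← 0.73·15.403 = 11.244
Arc 3: start y=0.000, vy=11.244 → t=2.295, apex=6.451, x_land=57.587, impact vy=-11.244
  bounce: vy ← 0.73·11.244 = 8.208
Arc 4: start y=0.000, vy=8.208 → t=1.675, apex=3.438, x_land=67.823, impact vy=-8.208
  bounce: vy ← 0.73·8.208 = 5.992
Arc 5: start y=0.000, vy=5.992 → t=1.223, apex=1.832, x_land=75.294, impact vy=-5.992
  bounce: vy ← 0.73·5.992 = 4.374
Arc 6: start y=0.000, vy=4.374 → t=0.893, apex=0.976, x_land=80.749, impact vy=-4.374
  bounce: vy ← 0.73·4.374 = 3.193

1 3.987 22.716 24.359
2 3.144 12.105 43.566
3 2.295 6.451 57.587
4 1.675 3.438 67.823
5 1.223 1.832 75.294
6 0.893 0.976 80.749
final: 80.749 3.193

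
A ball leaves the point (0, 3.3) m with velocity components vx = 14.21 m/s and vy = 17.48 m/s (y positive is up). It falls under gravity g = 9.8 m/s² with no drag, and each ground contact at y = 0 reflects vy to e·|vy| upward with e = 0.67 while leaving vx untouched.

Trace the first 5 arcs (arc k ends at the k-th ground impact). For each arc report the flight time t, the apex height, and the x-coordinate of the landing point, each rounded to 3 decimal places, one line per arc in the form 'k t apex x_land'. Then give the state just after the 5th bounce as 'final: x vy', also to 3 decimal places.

1 3.747 18.889 53.246
2 2.631 8.479 90.632
3 1.763 3.806 115.681
4 1.181 1.709 132.463
5 0.791 0.767 143.707
final: 143.707 2.598

Arc 1: start y=3.300, vy=17.480 → t=3.747, apex=18.889, x_land=53.246, impact vy=-19.241
  bounce: vy ← 0.67·19.241 = 12.892
Arc 2: start y=0.000, vy=12.892 → t=2.631, apex=8.479, x_land=90.632, impact vy=-12.892
  bounce: vy ← 0.67·12.892 = 8.637
Arc 3: start y=0.000, vy=8.637 → t=1.763, apex=3.806, x_land=115.681, impact vy=-8.637
  bounce: vy ← 0.67·8.637 = 5.787
Arc 4: start y=0.000, vy=5.787 → t=1.181, apex=1.709, x_land=132.463, impact vy=-5.787
  bounce: vy ← 0.67·5.787 = 3.877
Arc 5: start y=0.000, vy=3.877 → t=0.791, apex=0.767, x_land=143.707, impact vy=-3.877
  bounce: vy ← 0.67·3.877 = 2.598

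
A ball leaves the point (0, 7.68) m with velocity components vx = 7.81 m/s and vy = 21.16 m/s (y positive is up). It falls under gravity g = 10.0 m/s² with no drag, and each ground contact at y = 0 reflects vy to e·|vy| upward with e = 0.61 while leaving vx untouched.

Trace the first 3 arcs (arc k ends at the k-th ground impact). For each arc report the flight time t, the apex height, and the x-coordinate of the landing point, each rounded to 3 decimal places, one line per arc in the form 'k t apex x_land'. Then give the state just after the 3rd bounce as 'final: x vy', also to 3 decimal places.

1 4.568 30.067 35.678
2 2.992 11.188 59.043
3 1.825 4.163 73.296
final: 73.296 5.566

Arc 1: start y=7.680, vy=21.160 → t=4.568, apex=30.067, x_land=35.678, impact vy=-24.522
  bounce: vy ← 0.61·24.522 = 14.959
Arc 2: start y=0.000, vy=14.959 → t=2.992, apex=11.188, x_land=59.043, impact vy=-14.959
  bounce: vy ← 0.61·14.959 = 9.125
Arc 3: start y=0.000, vy=9.125 → t=1.825, apex=4.163, x_land=73.296, impact vy=-9.125
  bounce: vy ← 0.61·9.125 = 5.566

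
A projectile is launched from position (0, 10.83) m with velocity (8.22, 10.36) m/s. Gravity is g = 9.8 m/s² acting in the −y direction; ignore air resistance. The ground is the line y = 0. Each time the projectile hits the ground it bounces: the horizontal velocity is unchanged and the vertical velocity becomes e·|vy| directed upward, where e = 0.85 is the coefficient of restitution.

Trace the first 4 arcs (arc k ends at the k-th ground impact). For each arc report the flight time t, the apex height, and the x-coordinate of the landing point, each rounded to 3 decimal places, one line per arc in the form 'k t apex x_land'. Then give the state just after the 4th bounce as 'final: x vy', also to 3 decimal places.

Arc 1: start y=10.830, vy=10.360 → t=2.881, apex=16.306, x_land=23.685, impact vy=-17.877
  bounce: vy ← 0.85·17.877 = 15.196
Arc 2: start y=0.000, vy=15.196 → t=3.101, apex=11.781, x_land=49.176, impact vy=-15.196
  bounce: vy ← 0.85·15.196 = 12.916
Arc 3: start y=0.000, vy=12.916 → t=2.636, apex=8.512, x_land=70.844, impact vy=-12.916
  bounce: vy ← 0.85·12.916 = 10.979
Arc 4: start y=0.000, vy=10.979 → t=2.241, apex=6.150, x_land=89.262, impact vy=-10.979
  bounce: vy ← 0.85·10.979 = 9.332

1 2.881 16.306 23.685
2 3.101 11.781 49.176
3 2.636 8.512 70.844
4 2.241 6.150 89.262
final: 89.262 9.332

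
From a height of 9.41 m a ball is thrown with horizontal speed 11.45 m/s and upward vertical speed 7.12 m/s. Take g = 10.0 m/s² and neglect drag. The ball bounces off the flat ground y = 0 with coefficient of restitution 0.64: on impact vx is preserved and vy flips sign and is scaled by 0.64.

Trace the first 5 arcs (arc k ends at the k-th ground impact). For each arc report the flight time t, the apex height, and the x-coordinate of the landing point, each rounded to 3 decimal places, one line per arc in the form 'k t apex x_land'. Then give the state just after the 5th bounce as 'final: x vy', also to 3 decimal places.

1 2.258 11.945 25.850
2 1.978 4.893 48.502
3 1.266 2.004 63.000
4 0.810 0.821 72.279
5 0.519 0.336 78.217
final: 78.217 1.660

Arc 1: start y=9.410, vy=7.120 → t=2.258, apex=11.945, x_land=25.850, impact vy=-15.456
  bounce: vy ← 0.64·15.456 = 9.892
Arc 2: start y=0.000, vy=9.892 → t=1.978, apex=4.893, x_land=48.502, impact vy=-9.892
  bounce: vy ← 0.64·9.892 = 6.331
Arc 3: start y=0.000, vy=6.331 → t=1.266, apex=2.004, x_land=63.000, impact vy=-6.331
  bounce: vy ← 0.64·6.331 = 4.052
Arc 4: start y=0.000, vy=4.052 → t=0.810, apex=0.821, x_land=72.279, impact vy=-4.052
  bounce: vy ← 0.64·4.052 = 2.593
Arc 5: start y=0.000, vy=2.593 → t=0.519, apex=0.336, x_land=78.217, impact vy=-2.593
  bounce: vy ← 0.64·2.593 = 1.660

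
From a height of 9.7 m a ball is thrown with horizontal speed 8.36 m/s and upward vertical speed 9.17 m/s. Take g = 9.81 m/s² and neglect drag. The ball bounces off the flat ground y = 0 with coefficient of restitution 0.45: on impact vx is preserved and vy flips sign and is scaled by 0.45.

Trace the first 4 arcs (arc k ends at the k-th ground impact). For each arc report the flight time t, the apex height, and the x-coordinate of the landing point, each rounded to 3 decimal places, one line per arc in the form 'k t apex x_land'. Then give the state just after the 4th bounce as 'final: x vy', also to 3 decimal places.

1 2.623 13.986 21.931
2 1.520 2.832 34.636
3 0.684 0.574 40.353
4 0.308 0.116 42.926
final: 42.926 0.679

Arc 1: start y=9.700, vy=9.170 → t=2.623, apex=13.986, x_land=21.931, impact vy=-16.565
  bounce: vy ← 0.45·16.565 = 7.454
Arc 2: start y=0.000, vy=7.454 → t=1.520, apex=2.832, x_land=34.636, impact vy=-7.454
  bounce: vy ← 0.45·7.454 = 3.354
Arc 3: start y=0.000, vy=3.354 → t=0.684, apex=0.574, x_land=40.353, impact vy=-3.354
  bounce: vy ← 0.45·3.354 = 1.509
Arc 4: start y=0.000, vy=1.509 → t=0.308, apex=0.116, x_land=42.926, impact vy=-1.509
  bounce: vy ← 0.45·1.509 = 0.679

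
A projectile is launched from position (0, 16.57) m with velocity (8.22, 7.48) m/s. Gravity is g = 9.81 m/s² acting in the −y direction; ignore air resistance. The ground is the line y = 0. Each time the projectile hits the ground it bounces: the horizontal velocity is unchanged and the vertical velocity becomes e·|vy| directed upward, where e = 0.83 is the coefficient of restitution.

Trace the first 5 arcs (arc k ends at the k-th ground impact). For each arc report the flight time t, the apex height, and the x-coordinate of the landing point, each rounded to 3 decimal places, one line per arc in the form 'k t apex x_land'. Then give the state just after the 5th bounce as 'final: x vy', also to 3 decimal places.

1 2.752 19.422 22.624
2 3.303 13.380 49.776
3 2.742 9.217 72.313
4 2.276 6.350 91.018
5 1.889 4.374 106.543
final: 106.543 7.689

Arc 1: start y=16.570, vy=7.480 → t=2.752, apex=19.422, x_land=22.624, impact vy=-19.521
  bounce: vy ← 0.83·19.521 = 16.202
Arc 2: start y=0.000, vy=16.202 → t=3.303, apex=13.380, x_land=49.776, impact vy=-16.202
  bounce: vy ← 0.83·16.202 = 13.448
Arc 3: start y=0.000, vy=13.448 → t=2.742, apex=9.217, x_land=72.313, impact vy=-13.448
  bounce: vy ← 0.83·13.448 = 11.162
Arc 4: start y=0.000, vy=11.162 → t=2.276, apex=6.350, x_land=91.018, impact vy=-11.162
  bounce: vy ← 0.83·11.162 = 9.264
Arc 5: start y=0.000, vy=9.264 → t=1.889, apex=4.374, x_land=106.543, impact vy=-9.264
  bounce: vy ← 0.83·9.264 = 7.689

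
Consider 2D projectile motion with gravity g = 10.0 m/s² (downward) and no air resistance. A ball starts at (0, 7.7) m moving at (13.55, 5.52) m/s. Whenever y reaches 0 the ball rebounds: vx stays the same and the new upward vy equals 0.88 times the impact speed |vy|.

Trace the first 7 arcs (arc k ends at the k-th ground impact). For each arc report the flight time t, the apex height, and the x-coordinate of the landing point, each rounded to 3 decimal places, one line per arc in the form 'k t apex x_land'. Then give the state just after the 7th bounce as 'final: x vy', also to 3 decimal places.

1 1.910 9.224 25.883
2 2.390 7.143 58.274
3 2.104 5.531 86.777
4 1.851 4.283 111.860
5 1.629 3.317 133.933
6 1.434 2.569 153.358
7 1.262 1.989 170.451
final: 170.451 5.551

Arc 1: start y=7.700, vy=5.520 → t=1.910, apex=9.224, x_land=25.883, impact vy=-13.582
  bounce: vy ← 0.88·13.582 = 11.952
Arc 2: start y=0.000, vy=11.952 → t=2.390, apex=7.143, x_land=58.274, impact vy=-11.952
  bounce: vy ← 0.88·11.952 = 10.518
Arc 3: start y=0.000, vy=10.518 → t=2.104, apex=5.531, x_land=86.777, impact vy=-10.518
  bounce: vy ← 0.88·10.518 = 9.256
Arc 4: start y=0.000, vy=9.256 → t=1.851, apex=4.283, x_land=111.860, impact vy=-9.256
  bounce: vy ← 0.88·9.256 = 8.145
Arc 5: start y=0.000, vy=8.145 → t=1.629, apex=3.317, x_land=133.933, impact vy=-8.145
  bounce: vy ← 0.88·8.145 = 7.168
Arc 6: start y=0.000, vy=7.168 → t=1.434, apex=2.569, x_land=153.358, impact vy=-7.168
  bounce: vy ← 0.88·7.168 = 6.308
Arc 7: start y=0.000, vy=6.308 → t=1.262, apex=1.989, x_land=170.451, impact vy=-6.308
  bounce: vy ← 0.88·6.308 = 5.551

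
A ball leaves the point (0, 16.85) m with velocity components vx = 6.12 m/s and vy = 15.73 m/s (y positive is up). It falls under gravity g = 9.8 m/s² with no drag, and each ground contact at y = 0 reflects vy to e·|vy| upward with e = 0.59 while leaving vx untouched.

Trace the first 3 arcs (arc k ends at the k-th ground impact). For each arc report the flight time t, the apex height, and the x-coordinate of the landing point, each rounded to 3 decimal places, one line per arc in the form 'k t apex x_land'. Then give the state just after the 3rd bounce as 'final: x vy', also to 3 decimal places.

1 4.058 29.474 24.833
2 2.894 10.260 42.545
3 1.707 3.571 52.994
final: 52.994 4.936

Arc 1: start y=16.850, vy=15.730 → t=4.058, apex=29.474, x_land=24.833, impact vy=-24.035
  bounce: vy ← 0.59·24.035 = 14.181
Arc 2: start y=0.000, vy=14.181 → t=2.894, apex=10.260, x_land=42.545, impact vy=-14.181
  bounce: vy ← 0.59·14.181 = 8.367
Arc 3: start y=0.000, vy=8.367 → t=1.707, apex=3.571, x_land=52.994, impact vy=-8.367
  bounce: vy ← 0.59·8.367 = 4.936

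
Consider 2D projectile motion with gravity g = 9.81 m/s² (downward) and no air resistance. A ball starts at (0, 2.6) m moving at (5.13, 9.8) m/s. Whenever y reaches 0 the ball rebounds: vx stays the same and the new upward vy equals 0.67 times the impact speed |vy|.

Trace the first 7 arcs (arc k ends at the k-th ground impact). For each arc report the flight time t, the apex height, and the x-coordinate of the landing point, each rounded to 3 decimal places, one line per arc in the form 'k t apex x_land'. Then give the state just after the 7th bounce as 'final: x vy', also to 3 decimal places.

1 2.235 7.495 11.466
2 1.656 3.365 19.964
3 1.110 1.510 25.657
4 0.744 0.678 29.471
5 0.498 0.304 32.027
6 0.334 0.137 33.739
7 0.224 0.061 34.887
final: 34.887 0.735

Arc 1: start y=2.600, vy=9.800 → t=2.235, apex=7.495, x_land=11.466, impact vy=-12.126
  bounce: vy ← 0.67·12.126 = 8.125
Arc 2: start y=0.000, vy=8.125 → t=1.656, apex=3.365, x_land=19.964, impact vy=-8.125
  bounce: vy ← 0.67·8.125 = 5.444
Arc 3: start y=0.000, vy=5.444 → t=1.110, apex=1.510, x_land=25.657, impact vy=-5.444
  bounce: vy ← 0.67·5.444 = 3.647
Arc 4: start y=0.000, vy=3.647 → t=0.744, apex=0.678, x_land=29.471, impact vy=-3.647
  bounce: vy ← 0.67·3.647 = 2.444
Arc 5: start y=0.000, vy=2.444 → t=0.498, apex=0.304, x_land=32.027, impact vy=-2.444
  bounce: vy ← 0.67·2.444 = 1.637
Arc 6: start y=0.000, vy=1.637 → t=0.334, apex=0.137, x_land=33.739, impact vy=-1.637
  bounce: vy ← 0.67·1.637 = 1.097
Arc 7: start y=0.000, vy=1.097 → t=0.224, apex=0.061, x_land=34.887, impact vy=-1.097
  bounce: vy ← 0.67·1.097 = 0.735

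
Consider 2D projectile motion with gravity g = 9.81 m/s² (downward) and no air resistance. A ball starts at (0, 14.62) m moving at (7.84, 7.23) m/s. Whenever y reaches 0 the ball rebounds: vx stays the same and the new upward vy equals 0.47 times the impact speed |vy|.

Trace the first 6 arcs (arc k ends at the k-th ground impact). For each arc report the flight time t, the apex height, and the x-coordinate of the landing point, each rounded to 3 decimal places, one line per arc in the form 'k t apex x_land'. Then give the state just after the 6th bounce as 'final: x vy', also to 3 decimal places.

Arc 1: start y=14.620, vy=7.230 → t=2.614, apex=17.284, x_land=20.495, impact vy=-18.415
  bounce: vy ← 0.47·18.415 = 8.655
Arc 2: start y=0.000, vy=8.655 → t=1.765, apex=3.818, x_land=34.329, impact vy=-8.655
  bounce: vy ← 0.47·8.655 = 4.068
Arc 3: start y=0.000, vy=4.068 → t=0.829, apex=0.843, x_land=40.831, impact vy=-4.068
  bounce: vy ← 0.47·4.068 = 1.912
Arc 4: start y=0.000, vy=1.912 → t=0.390, apex=0.186, x_land=43.887, impact vy=-1.912
  bounce: vy ← 0.47·1.912 = 0.899
Arc 5: start y=0.000, vy=0.899 → t=0.183, apex=0.041, x_land=45.324, impact vy=-0.899
  bounce: vy ← 0.47·0.899 = 0.422
Arc 6: start y=0.000, vy=0.422 → t=0.086, apex=0.009, x_land=45.999, impact vy=-0.422
  bounce: vy ← 0.47·0.422 = 0.199

1 2.614 17.284 20.495
2 1.765 3.818 34.329
3 0.829 0.843 40.831
4 0.390 0.186 43.887
5 0.183 0.041 45.324
6 0.086 0.009 45.999
final: 45.999 0.199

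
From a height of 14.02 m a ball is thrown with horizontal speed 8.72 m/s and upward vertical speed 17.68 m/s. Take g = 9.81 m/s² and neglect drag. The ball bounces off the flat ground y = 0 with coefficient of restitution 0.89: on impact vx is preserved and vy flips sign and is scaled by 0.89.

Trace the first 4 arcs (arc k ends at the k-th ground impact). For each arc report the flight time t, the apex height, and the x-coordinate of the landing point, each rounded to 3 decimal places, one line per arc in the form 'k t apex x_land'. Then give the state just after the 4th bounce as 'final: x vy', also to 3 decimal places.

1 4.273 29.952 37.264
2 4.399 23.725 75.619
3 3.915 18.792 109.756
4 3.484 14.885 140.137
final: 140.137 15.210

Arc 1: start y=14.020, vy=17.680 → t=4.273, apex=29.952, x_land=37.264, impact vy=-24.242
  bounce: vy ← 0.89·24.242 = 21.575
Arc 2: start y=0.000, vy=21.575 → t=4.399, apex=23.725, x_land=75.619, impact vy=-21.575
  bounce: vy ← 0.89·21.575 = 19.202
Arc 3: start y=0.000, vy=19.202 → t=3.915, apex=18.792, x_land=109.756, impact vy=-19.202
  bounce: vy ← 0.89·19.202 = 17.090
Arc 4: start y=0.000, vy=17.090 → t=3.484, apex=14.885, x_land=140.137, impact vy=-17.090
  bounce: vy ← 0.89·17.090 = 15.210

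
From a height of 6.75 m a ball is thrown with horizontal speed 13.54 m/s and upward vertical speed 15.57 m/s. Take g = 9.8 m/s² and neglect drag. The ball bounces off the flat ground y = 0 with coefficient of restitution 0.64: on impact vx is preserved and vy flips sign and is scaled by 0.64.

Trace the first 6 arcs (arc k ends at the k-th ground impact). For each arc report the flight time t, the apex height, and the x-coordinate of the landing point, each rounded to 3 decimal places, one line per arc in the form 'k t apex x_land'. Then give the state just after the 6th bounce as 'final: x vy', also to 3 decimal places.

1 3.564 19.119 48.257
2 2.528 7.831 82.491
3 1.618 3.208 104.401
4 1.036 1.314 118.424
5 0.663 0.538 127.398
6 0.424 0.220 133.141
final: 133.141 1.330

Arc 1: start y=6.750, vy=15.570 → t=3.564, apex=19.119, x_land=48.257, impact vy=-19.358
  bounce: vy ← 0.64·19.358 = 12.389
Arc 2: start y=0.000, vy=12.389 → t=2.528, apex=7.831, x_land=82.491, impact vy=-12.389
  bounce: vy ← 0.64·12.389 = 7.929
Arc 3: start y=0.000, vy=7.929 → t=1.618, apex=3.208, x_land=104.401, impact vy=-7.929
  bounce: vy ← 0.64·7.929 = 5.075
Arc 4: start y=0.000, vy=5.075 → t=1.036, apex=1.314, x_land=118.424, impact vy=-5.075
  bounce: vy ← 0.64·5.075 = 3.248
Arc 5: start y=0.000, vy=3.248 → t=0.663, apex=0.538, x_land=127.398, impact vy=-3.248
  bounce: vy ← 0.64·3.248 = 2.079
Arc 6: start y=0.000, vy=2.079 → t=0.424, apex=0.220, x_land=133.141, impact vy=-2.079
  bounce: vy ← 0.64·2.079 = 1.330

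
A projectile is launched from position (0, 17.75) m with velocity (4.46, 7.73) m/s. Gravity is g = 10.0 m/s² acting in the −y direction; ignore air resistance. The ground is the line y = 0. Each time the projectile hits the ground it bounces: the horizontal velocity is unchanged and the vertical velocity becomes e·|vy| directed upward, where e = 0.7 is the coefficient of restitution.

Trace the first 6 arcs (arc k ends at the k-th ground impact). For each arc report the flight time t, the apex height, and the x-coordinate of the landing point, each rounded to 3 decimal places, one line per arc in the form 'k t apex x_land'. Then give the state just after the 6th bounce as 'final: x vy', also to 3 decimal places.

1 2.810 20.738 12.531
2 2.851 10.161 25.247
3 1.996 4.979 34.148
4 1.397 2.440 40.379
5 0.978 1.195 44.741
6 0.685 0.586 47.794
final: 47.794 2.396

Arc 1: start y=17.750, vy=7.730 → t=2.810, apex=20.738, x_land=12.531, impact vy=-20.365
  bounce: vy ← 0.7·20.365 = 14.256
Arc 2: start y=0.000, vy=14.256 → t=2.851, apex=10.161, x_land=25.247, impact vy=-14.256
  bounce: vy ← 0.7·14.256 = 9.979
Arc 3: start y=0.000, vy=9.979 → t=1.996, apex=4.979, x_land=34.148, impact vy=-9.979
  bounce: vy ← 0.7·9.979 = 6.985
Arc 4: start y=0.000, vy=6.985 → t=1.397, apex=2.440, x_land=40.379, impact vy=-6.985
  bounce: vy ← 0.7·6.985 = 4.890
Arc 5: start y=0.000, vy=4.890 → t=0.978, apex=1.195, x_land=44.741, impact vy=-4.890
  bounce: vy ← 0.7·4.890 = 3.423
Arc 6: start y=0.000, vy=3.423 → t=0.685, apex=0.586, x_land=47.794, impact vy=-3.423
  bounce: vy ← 0.7·3.423 = 2.396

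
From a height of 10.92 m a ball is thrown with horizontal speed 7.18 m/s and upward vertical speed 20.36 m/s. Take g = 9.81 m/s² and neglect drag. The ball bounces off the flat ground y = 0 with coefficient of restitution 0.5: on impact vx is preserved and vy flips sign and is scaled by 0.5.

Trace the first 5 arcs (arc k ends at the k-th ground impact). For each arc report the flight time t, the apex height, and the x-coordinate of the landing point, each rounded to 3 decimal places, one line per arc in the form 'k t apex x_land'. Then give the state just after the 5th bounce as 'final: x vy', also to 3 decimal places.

1 4.632 32.048 33.255
2 2.556 8.012 51.607
3 1.278 2.003 60.784
4 0.639 0.501 65.372
5 0.320 0.125 67.666
final: 67.666 0.784

Arc 1: start y=10.920, vy=20.360 → t=4.632, apex=32.048, x_land=33.255, impact vy=-25.075
  bounce: vy ← 0.5·25.075 = 12.538
Arc 2: start y=0.000, vy=12.538 → t=2.556, apex=8.012, x_land=51.607, impact vy=-12.538
  bounce: vy ← 0.5·12.538 = 6.269
Arc 3: start y=0.000, vy=6.269 → t=1.278, apex=2.003, x_land=60.784, impact vy=-6.269
  bounce: vy ← 0.5·6.269 = 3.134
Arc 4: start y=0.000, vy=3.134 → t=0.639, apex=0.501, x_land=65.372, impact vy=-3.134
  bounce: vy ← 0.5·3.134 = 1.567
Arc 5: start y=0.000, vy=1.567 → t=0.320, apex=0.125, x_land=67.666, impact vy=-1.567
  bounce: vy ← 0.5·1.567 = 0.784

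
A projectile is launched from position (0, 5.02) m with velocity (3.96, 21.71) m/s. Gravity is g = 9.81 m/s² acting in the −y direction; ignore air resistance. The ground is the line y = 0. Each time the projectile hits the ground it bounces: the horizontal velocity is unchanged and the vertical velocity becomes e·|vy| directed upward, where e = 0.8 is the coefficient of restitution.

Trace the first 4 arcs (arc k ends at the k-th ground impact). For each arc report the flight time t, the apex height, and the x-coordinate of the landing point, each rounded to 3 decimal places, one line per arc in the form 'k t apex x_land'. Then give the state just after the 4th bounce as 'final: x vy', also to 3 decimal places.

Arc 1: start y=5.020, vy=21.710 → t=4.646, apex=29.043, x_land=18.400, impact vy=-23.871
  bounce: vy ← 0.8·23.871 = 19.097
Arc 2: start y=0.000, vy=19.097 → t=3.893, apex=18.587, x_land=33.817, impact vy=-19.097
  bounce: vy ← 0.8·19.097 = 15.277
Arc 3: start y=0.000, vy=15.277 → t=3.115, apex=11.896, x_land=46.151, impact vy=-15.277
  bounce: vy ← 0.8·15.277 = 12.222
Arc 4: start y=0.000, vy=12.222 → t=2.492, apex=7.613, x_land=56.018, impact vy=-12.222
  bounce: vy ← 0.8·12.222 = 9.777

1 4.646 29.043 18.400
2 3.893 18.587 33.817
3 3.115 11.896 46.151
4 2.492 7.613 56.018
final: 56.018 9.777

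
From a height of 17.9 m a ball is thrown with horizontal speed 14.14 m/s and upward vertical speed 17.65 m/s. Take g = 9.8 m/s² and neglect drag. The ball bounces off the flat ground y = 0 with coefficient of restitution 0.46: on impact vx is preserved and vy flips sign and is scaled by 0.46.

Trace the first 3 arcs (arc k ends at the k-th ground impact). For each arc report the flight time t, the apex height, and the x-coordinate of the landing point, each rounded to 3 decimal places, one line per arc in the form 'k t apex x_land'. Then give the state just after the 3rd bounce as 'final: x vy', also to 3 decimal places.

1 4.427 33.794 62.600
2 2.416 7.151 96.764
3 1.111 1.513 112.479
final: 112.479 2.505

Arc 1: start y=17.900, vy=17.650 → t=4.427, apex=33.794, x_land=62.600, impact vy=-25.736
  bounce: vy ← 0.46·25.736 = 11.839
Arc 2: start y=0.000, vy=11.839 → t=2.416, apex=7.151, x_land=96.764, impact vy=-11.839
  bounce: vy ← 0.46·11.839 = 5.446
Arc 3: start y=0.000, vy=5.446 → t=1.111, apex=1.513, x_land=112.479, impact vy=-5.446
  bounce: vy ← 0.46·5.446 = 2.505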